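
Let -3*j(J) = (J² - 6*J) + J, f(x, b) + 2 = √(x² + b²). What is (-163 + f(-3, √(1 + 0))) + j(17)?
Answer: -233 + √10 ≈ -229.84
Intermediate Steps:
f(x, b) = -2 + √(b² + x²) (f(x, b) = -2 + √(x² + b²) = -2 + √(b² + x²))
j(J) = -J²/3 + 5*J/3 (j(J) = -((J² - 6*J) + J)/3 = -(J² - 5*J)/3 = -J²/3 + 5*J/3)
(-163 + f(-3, √(1 + 0))) + j(17) = (-163 + (-2 + √((√(1 + 0))² + (-3)²))) + (⅓)*17*(5 - 1*17) = (-163 + (-2 + √((√1)² + 9))) + (⅓)*17*(5 - 17) = (-163 + (-2 + √(1² + 9))) + (⅓)*17*(-12) = (-163 + (-2 + √(1 + 9))) - 68 = (-163 + (-2 + √10)) - 68 = (-165 + √10) - 68 = -233 + √10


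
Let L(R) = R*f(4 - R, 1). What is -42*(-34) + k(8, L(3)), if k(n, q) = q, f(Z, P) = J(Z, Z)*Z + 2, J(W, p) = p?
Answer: 1437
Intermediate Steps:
f(Z, P) = 2 + Z**2 (f(Z, P) = Z*Z + 2 = Z**2 + 2 = 2 + Z**2)
L(R) = R*(2 + (4 - R)**2)
-42*(-34) + k(8, L(3)) = -42*(-34) + 3*(2 + (-4 + 3)**2) = 1428 + 3*(2 + (-1)**2) = 1428 + 3*(2 + 1) = 1428 + 3*3 = 1428 + 9 = 1437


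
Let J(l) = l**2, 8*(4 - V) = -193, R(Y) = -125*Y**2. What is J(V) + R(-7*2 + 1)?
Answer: -1301375/64 ≈ -20334.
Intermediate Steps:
V = 225/8 (V = 4 - 1/8*(-193) = 4 + 193/8 = 225/8 ≈ 28.125)
J(V) + R(-7*2 + 1) = (225/8)**2 - 125*(-7*2 + 1)**2 = 50625/64 - 125*(-14 + 1)**2 = 50625/64 - 125*(-13)**2 = 50625/64 - 125*169 = 50625/64 - 21125 = -1301375/64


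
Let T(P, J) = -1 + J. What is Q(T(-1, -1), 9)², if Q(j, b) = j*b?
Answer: 324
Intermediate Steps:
Q(j, b) = b*j
Q(T(-1, -1), 9)² = (9*(-1 - 1))² = (9*(-2))² = (-18)² = 324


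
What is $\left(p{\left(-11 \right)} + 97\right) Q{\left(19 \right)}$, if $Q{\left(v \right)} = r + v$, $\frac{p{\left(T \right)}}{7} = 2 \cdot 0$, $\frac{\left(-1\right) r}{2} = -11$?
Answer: $3977$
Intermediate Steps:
$r = 22$ ($r = \left(-2\right) \left(-11\right) = 22$)
$p{\left(T \right)} = 0$ ($p{\left(T \right)} = 7 \cdot 2 \cdot 0 = 7 \cdot 0 = 0$)
$Q{\left(v \right)} = 22 + v$
$\left(p{\left(-11 \right)} + 97\right) Q{\left(19 \right)} = \left(0 + 97\right) \left(22 + 19\right) = 97 \cdot 41 = 3977$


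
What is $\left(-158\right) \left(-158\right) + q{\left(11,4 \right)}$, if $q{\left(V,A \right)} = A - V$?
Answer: $24957$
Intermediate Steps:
$\left(-158\right) \left(-158\right) + q{\left(11,4 \right)} = \left(-158\right) \left(-158\right) + \left(4 - 11\right) = 24964 + \left(4 - 11\right) = 24964 - 7 = 24957$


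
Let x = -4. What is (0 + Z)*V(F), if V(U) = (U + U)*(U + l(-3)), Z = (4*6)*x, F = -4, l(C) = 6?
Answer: 1536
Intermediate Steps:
Z = -96 (Z = (4*6)*(-4) = 24*(-4) = -96)
V(U) = 2*U*(6 + U) (V(U) = (U + U)*(U + 6) = (2*U)*(6 + U) = 2*U*(6 + U))
(0 + Z)*V(F) = (0 - 96)*(2*(-4)*(6 - 4)) = -192*(-4)*2 = -96*(-16) = 1536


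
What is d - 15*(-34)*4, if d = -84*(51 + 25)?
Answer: -4344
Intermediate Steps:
d = -6384 (d = -84*76 = -6384)
d - 15*(-34)*4 = -6384 - 15*(-34)*4 = -6384 - (-510)*4 = -6384 - 1*(-2040) = -6384 + 2040 = -4344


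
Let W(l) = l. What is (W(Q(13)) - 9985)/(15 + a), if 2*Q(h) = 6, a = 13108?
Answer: -9982/13123 ≈ -0.76065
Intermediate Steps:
Q(h) = 3 (Q(h) = (1/2)*6 = 3)
(W(Q(13)) - 9985)/(15 + a) = (3 - 9985)/(15 + 13108) = -9982/13123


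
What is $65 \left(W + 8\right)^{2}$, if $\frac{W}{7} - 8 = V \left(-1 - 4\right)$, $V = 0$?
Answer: $266240$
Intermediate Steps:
$W = 56$ ($W = 56 + 7 \cdot 0 \left(-1 - 4\right) = 56 + 7 \cdot 0 \left(-5\right) = 56 + 7 \cdot 0 = 56 + 0 = 56$)
$65 \left(W + 8\right)^{2} = 65 \left(56 + 8\right)^{2} = 65 \cdot 64^{2} = 65 \cdot 4096 = 266240$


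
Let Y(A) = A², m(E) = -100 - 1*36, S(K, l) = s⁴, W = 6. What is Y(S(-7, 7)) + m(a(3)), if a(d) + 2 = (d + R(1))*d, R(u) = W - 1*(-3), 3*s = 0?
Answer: -136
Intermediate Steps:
s = 0 (s = (⅓)*0 = 0)
S(K, l) = 0 (S(K, l) = 0⁴ = 0)
R(u) = 9 (R(u) = 6 - 1*(-3) = 6 + 3 = 9)
a(d) = -2 + d*(9 + d) (a(d) = -2 + (d + 9)*d = -2 + (9 + d)*d = -2 + d*(9 + d))
m(E) = -136 (m(E) = -100 - 36 = -136)
Y(S(-7, 7)) + m(a(3)) = 0² - 136 = 0 - 136 = -136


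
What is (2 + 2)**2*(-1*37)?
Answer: -592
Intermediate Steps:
(2 + 2)**2*(-1*37) = 4**2*(-37) = 16*(-37) = -592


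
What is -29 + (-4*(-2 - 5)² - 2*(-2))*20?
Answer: -3869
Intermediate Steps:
-29 + (-4*(-2 - 5)² - 2*(-2))*20 = -29 + (-4*(-7)² + 4)*20 = -29 + (-4*49 + 4)*20 = -29 + (-196 + 4)*20 = -29 - 192*20 = -29 - 3840 = -3869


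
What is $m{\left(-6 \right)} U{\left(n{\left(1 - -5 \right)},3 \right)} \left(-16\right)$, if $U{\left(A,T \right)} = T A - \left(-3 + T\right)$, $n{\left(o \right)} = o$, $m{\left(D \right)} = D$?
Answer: $1728$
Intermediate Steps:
$U{\left(A,T \right)} = 3 - T + A T$ ($U{\left(A,T \right)} = A T - \left(-3 + T\right) = 3 - T + A T$)
$m{\left(-6 \right)} U{\left(n{\left(1 - -5 \right)},3 \right)} \left(-16\right) = - 6 \left(3 - 3 + \left(1 - -5\right) 3\right) \left(-16\right) = - 6 \left(3 - 3 + \left(1 + 5\right) 3\right) \left(-16\right) = - 6 \left(3 - 3 + 6 \cdot 3\right) \left(-16\right) = - 6 \left(3 - 3 + 18\right) \left(-16\right) = \left(-6\right) 18 \left(-16\right) = \left(-108\right) \left(-16\right) = 1728$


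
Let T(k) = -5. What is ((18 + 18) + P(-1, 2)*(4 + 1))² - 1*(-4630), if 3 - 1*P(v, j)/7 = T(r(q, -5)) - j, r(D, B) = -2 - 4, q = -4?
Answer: 153626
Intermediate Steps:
r(D, B) = -6
P(v, j) = 56 + 7*j (P(v, j) = 21 - 7*(-5 - j) = 21 + (35 + 7*j) = 56 + 7*j)
((18 + 18) + P(-1, 2)*(4 + 1))² - 1*(-4630) = ((18 + 18) + (56 + 7*2)*(4 + 1))² - 1*(-4630) = (36 + (56 + 14)*5)² + 4630 = (36 + 70*5)² + 4630 = (36 + 350)² + 4630 = 386² + 4630 = 148996 + 4630 = 153626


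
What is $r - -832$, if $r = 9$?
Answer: $841$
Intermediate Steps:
$r - -832 = 9 - -832 = 9 + 832 = 841$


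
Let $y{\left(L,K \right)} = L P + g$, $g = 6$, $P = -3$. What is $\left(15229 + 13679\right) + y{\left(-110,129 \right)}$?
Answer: $29244$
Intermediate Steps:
$y{\left(L,K \right)} = 6 - 3 L$ ($y{\left(L,K \right)} = L \left(-3\right) + 6 = - 3 L + 6 = 6 - 3 L$)
$\left(15229 + 13679\right) + y{\left(-110,129 \right)} = \left(15229 + 13679\right) + \left(6 - -330\right) = 28908 + \left(6 + 330\right) = 28908 + 336 = 29244$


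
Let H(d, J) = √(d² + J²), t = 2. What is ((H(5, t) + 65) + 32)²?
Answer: (97 + √29)² ≈ 10483.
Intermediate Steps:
H(d, J) = √(J² + d²)
((H(5, t) + 65) + 32)² = ((√(2² + 5²) + 65) + 32)² = ((√(4 + 25) + 65) + 32)² = ((√29 + 65) + 32)² = ((65 + √29) + 32)² = (97 + √29)²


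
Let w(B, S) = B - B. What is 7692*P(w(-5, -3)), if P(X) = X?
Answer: 0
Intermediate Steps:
w(B, S) = 0
7692*P(w(-5, -3)) = 7692*0 = 0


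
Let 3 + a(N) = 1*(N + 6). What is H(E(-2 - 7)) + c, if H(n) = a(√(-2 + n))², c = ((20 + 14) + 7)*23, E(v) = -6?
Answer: 944 + 12*I*√2 ≈ 944.0 + 16.971*I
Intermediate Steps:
a(N) = 3 + N (a(N) = -3 + 1*(N + 6) = -3 + 1*(6 + N) = -3 + (6 + N) = 3 + N)
c = 943 (c = (34 + 7)*23 = 41*23 = 943)
H(n) = (3 + √(-2 + n))²
H(E(-2 - 7)) + c = (3 + √(-2 - 6))² + 943 = (3 + √(-8))² + 943 = (3 + 2*I*√2)² + 943 = 943 + (3 + 2*I*√2)²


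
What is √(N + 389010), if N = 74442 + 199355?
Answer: √662807 ≈ 814.13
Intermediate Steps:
N = 273797
√(N + 389010) = √(273797 + 389010) = √662807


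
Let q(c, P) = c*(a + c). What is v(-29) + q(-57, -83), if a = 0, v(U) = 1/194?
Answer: 630307/194 ≈ 3249.0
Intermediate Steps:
v(U) = 1/194
q(c, P) = c² (q(c, P) = c*(0 + c) = c*c = c²)
v(-29) + q(-57, -83) = 1/194 + (-57)² = 1/194 + 3249 = 630307/194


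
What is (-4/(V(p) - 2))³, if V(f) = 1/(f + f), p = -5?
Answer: 64000/9261 ≈ 6.9107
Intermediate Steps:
V(f) = 1/(2*f)
(-4/(V(p) - 2))³ = (-4/((½)/(-5) - 2))³ = (-4/((½)*(-⅕) - 2))³ = (-4/(-⅒ - 2))³ = (-4/(-21/10))³ = (-4*(-10/21))³ = (40/21)³ = 64000/9261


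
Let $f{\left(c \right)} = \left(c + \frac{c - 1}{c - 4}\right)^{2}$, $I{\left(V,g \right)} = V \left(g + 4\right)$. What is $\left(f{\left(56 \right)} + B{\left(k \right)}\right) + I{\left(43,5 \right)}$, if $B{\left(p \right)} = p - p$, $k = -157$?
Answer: $\frac{9849537}{2704} \approx 3642.6$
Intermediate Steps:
$I{\left(V,g \right)} = V \left(4 + g\right)$
$B{\left(p \right)} = 0$
$f{\left(c \right)} = \left(c + \frac{-1 + c}{-4 + c}\right)^{2}$
$\left(f{\left(56 \right)} + B{\left(k \right)}\right) + I{\left(43,5 \right)} = \left(\frac{\left(1 - 56^{2} + 3 \cdot 56\right)^{2}}{\left(-4 + 56\right)^{2}} + 0\right) + 43 \left(4 + 5\right) = \left(\frac{\left(1 - 3136 + 168\right)^{2}}{2704} + 0\right) + 43 \cdot 9 = \left(\frac{\left(1 - 3136 + 168\right)^{2}}{2704} + 0\right) + 387 = \left(\frac{\left(-2967\right)^{2}}{2704} + 0\right) + 387 = \left(\frac{1}{2704} \cdot 8803089 + 0\right) + 387 = \left(\frac{8803089}{2704} + 0\right) + 387 = \frac{8803089}{2704} + 387 = \frac{9849537}{2704}$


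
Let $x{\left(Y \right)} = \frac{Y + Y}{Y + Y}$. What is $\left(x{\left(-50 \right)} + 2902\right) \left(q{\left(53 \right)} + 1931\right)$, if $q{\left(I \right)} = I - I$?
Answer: $5605693$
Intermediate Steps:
$q{\left(I \right)} = 0$
$x{\left(Y \right)} = 1$ ($x{\left(Y \right)} = \frac{2 Y}{2 Y} = 2 Y \frac{1}{2 Y} = 1$)
$\left(x{\left(-50 \right)} + 2902\right) \left(q{\left(53 \right)} + 1931\right) = \left(1 + 2902\right) \left(0 + 1931\right) = 2903 \cdot 1931 = 5605693$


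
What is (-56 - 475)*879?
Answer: -466749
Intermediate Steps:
(-56 - 475)*879 = -531*879 = -466749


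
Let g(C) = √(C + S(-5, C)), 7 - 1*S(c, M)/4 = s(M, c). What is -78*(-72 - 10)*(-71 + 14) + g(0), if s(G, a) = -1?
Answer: -364572 + 4*√2 ≈ -3.6457e+5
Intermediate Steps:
S(c, M) = 32 (S(c, M) = 28 - 4*(-1) = 28 + 4 = 32)
g(C) = √(32 + C) (g(C) = √(C + 32) = √(32 + C))
-78*(-72 - 10)*(-71 + 14) + g(0) = -78*(-72 - 10)*(-71 + 14) + √(32 + 0) = -(-6396)*(-57) + √32 = -78*4674 + 4*√2 = -364572 + 4*√2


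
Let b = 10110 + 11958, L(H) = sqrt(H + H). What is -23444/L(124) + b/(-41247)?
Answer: -2452/4583 - 5861*sqrt(62)/31 ≈ -1489.2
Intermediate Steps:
L(H) = sqrt(2)*sqrt(H) (L(H) = sqrt(2*H) = sqrt(2)*sqrt(H))
b = 22068
-23444/L(124) + b/(-41247) = -23444*sqrt(62)/124 + 22068/(-41247) = -23444*sqrt(62)/124 + 22068*(-1/41247) = -23444*sqrt(62)/124 - 2452/4583 = -5861*sqrt(62)/31 - 2452/4583 = -2452/4583 - 5861*sqrt(62)/31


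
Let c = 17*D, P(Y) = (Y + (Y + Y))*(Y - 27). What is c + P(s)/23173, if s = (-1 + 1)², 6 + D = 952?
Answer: 16082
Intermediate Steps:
D = 946 (D = -6 + 952 = 946)
s = 0 (s = 0² = 0)
P(Y) = 3*Y*(-27 + Y) (P(Y) = (Y + 2*Y)*(-27 + Y) = (3*Y)*(-27 + Y) = 3*Y*(-27 + Y))
c = 16082 (c = 17*946 = 16082)
c + P(s)/23173 = 16082 + (3*0*(-27 + 0))/23173 = 16082 + (3*0*(-27))*(1/23173) = 16082 + 0*(1/23173) = 16082 + 0 = 16082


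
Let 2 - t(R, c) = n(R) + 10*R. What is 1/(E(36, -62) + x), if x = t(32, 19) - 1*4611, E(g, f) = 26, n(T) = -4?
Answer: -1/4899 ≈ -0.00020412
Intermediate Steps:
t(R, c) = 6 - 10*R (t(R, c) = 2 - (-4 + 10*R) = 2 + (4 - 10*R) = 6 - 10*R)
x = -4925 (x = (6 - 10*32) - 1*4611 = (6 - 320) - 4611 = -314 - 4611 = -4925)
1/(E(36, -62) + x) = 1/(26 - 4925) = 1/(-4899) = -1/4899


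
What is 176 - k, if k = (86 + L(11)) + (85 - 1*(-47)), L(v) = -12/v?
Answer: -450/11 ≈ -40.909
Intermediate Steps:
k = 2386/11 (k = (86 - 12/11) + (85 - 1*(-47)) = (86 - 12*1/11) + (85 + 47) = (86 - 12/11) + 132 = 934/11 + 132 = 2386/11 ≈ 216.91)
176 - k = 176 - 1*2386/11 = 176 - 2386/11 = -450/11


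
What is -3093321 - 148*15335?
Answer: -5362901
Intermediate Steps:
-3093321 - 148*15335 = -3093321 - 2269580 = -5362901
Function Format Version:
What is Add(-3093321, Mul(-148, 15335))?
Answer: -5362901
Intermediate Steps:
Add(-3093321, Mul(-148, 15335)) = Add(-3093321, -2269580) = -5362901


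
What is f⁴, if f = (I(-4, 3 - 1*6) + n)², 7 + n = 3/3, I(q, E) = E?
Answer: 43046721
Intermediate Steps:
n = -6 (n = -7 + 3/3 = -7 + 3*(⅓) = -7 + 1 = -6)
f = 81 (f = ((3 - 1*6) - 6)² = ((3 - 6) - 6)² = (-3 - 6)² = (-9)² = 81)
f⁴ = 81⁴ = 43046721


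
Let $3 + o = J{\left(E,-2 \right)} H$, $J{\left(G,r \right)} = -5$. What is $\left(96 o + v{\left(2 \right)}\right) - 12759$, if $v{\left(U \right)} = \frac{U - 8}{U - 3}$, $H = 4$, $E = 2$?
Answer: $-14961$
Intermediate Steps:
$o = -23$ ($o = -3 - 20 = -23$)
$v{\left(U \right)} = \frac{-8 + U}{-3 + U}$
$\left(96 o + v{\left(2 \right)}\right) - 12759 = \left(96 \left(-23\right) + \frac{-8 + 2}{-3 + 2}\right) - 12759 = \left(-2208 + \frac{1}{-1} \left(-6\right)\right) - 12759 = \left(-2208 - -6\right) - 12759 = \left(-2208 + 6\right) - 12759 = -2202 - 12759 = -14961$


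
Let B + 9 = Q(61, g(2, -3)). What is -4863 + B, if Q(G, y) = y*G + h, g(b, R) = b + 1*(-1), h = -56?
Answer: -4867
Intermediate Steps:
g(b, R) = -1 + b (g(b, R) = b - 1 = -1 + b)
Q(G, y) = -56 + G*y (Q(G, y) = y*G - 56 = G*y - 56 = -56 + G*y)
B = -4 (B = -9 + (-56 + 61*(-1 + 2)) = -9 + (-56 + 61*1) = -9 + (-56 + 61) = -9 + 5 = -4)
-4863 + B = -4863 - 4 = -4867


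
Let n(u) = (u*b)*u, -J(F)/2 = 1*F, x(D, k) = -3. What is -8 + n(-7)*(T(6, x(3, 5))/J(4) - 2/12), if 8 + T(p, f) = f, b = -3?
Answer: -1485/8 ≈ -185.63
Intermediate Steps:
T(p, f) = -8 + f
J(F) = -2*F
n(u) = -3*u² (n(u) = (u*(-3))*u = (-3*u)*u = -3*u²)
-8 + n(-7)*(T(6, x(3, 5))/J(4) - 2/12) = -8 + (-3*(-7)²)*((-8 - 3)/((-2*4)) - 2/12) = -8 + (-3*49)*(-11/(-8) - 2*1/12) = -8 - 147*(-11*(-⅛) - ⅙) = -8 - 147*(11/8 - ⅙) = -8 - 147*29/24 = -8 - 1421/8 = -1485/8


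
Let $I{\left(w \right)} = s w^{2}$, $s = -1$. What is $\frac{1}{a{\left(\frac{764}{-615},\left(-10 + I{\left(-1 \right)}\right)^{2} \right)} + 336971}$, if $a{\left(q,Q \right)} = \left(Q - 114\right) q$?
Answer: $\frac{615}{207231817} \approx 2.9677 \cdot 10^{-6}$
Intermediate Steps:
$I{\left(w \right)} = - w^{2}$
$a{\left(q,Q \right)} = q \left(-114 + Q\right)$ ($a{\left(q,Q \right)} = \left(-114 + Q\right) q = q \left(-114 + Q\right)$)
$\frac{1}{a{\left(\frac{764}{-615},\left(-10 + I{\left(-1 \right)}\right)^{2} \right)} + 336971} = \frac{1}{\frac{764}{-615} \left(-114 + \left(-10 - \left(-1\right)^{2}\right)^{2}\right) + 336971} = \frac{1}{764 \left(- \frac{1}{615}\right) \left(-114 + \left(-10 - 1\right)^{2}\right) + 336971} = \frac{1}{- \frac{764 \left(-114 + \left(-10 - 1\right)^{2}\right)}{615} + 336971} = \frac{1}{- \frac{764 \left(-114 + \left(-11\right)^{2}\right)}{615} + 336971} = \frac{1}{- \frac{764 \left(-114 + 121\right)}{615} + 336971} = \frac{1}{\left(- \frac{764}{615}\right) 7 + 336971} = \frac{1}{- \frac{5348}{615} + 336971} = \frac{1}{\frac{207231817}{615}} = \frac{615}{207231817}$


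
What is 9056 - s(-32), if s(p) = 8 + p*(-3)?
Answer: 8952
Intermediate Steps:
s(p) = 8 - 3*p
9056 - s(-32) = 9056 - (8 - 3*(-32)) = 9056 - (8 + 96) = 9056 - 1*104 = 9056 - 104 = 8952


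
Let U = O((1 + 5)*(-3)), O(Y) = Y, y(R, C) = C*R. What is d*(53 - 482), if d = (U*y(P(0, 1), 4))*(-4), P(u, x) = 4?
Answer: -494208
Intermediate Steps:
U = -18 (U = (1 + 5)*(-3) = 6*(-3) = -18)
d = 1152 (d = -72*4*(-4) = -18*16*(-4) = -288*(-4) = 1152)
d*(53 - 482) = 1152*(53 - 482) = 1152*(-429) = -494208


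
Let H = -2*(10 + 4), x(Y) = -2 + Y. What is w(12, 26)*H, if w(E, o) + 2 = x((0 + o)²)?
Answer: -18816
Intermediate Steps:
w(E, o) = -4 + o² (w(E, o) = -2 + (-2 + (0 + o)²) = -2 + (-2 + o²) = -4 + o²)
H = -28 (H = -2*14 = -28)
w(12, 26)*H = (-4 + 26²)*(-28) = (-4 + 676)*(-28) = 672*(-28) = -18816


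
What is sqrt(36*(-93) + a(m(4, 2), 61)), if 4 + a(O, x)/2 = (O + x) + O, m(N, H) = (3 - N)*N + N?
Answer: 7*I*sqrt(66) ≈ 56.868*I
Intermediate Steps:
m(N, H) = N + N*(3 - N) (m(N, H) = N*(3 - N) + N = N + N*(3 - N))
a(O, x) = -8 + 2*x + 4*O (a(O, x) = -8 + 2*((O + x) + O) = -8 + 2*(x + 2*O) = -8 + (2*x + 4*O) = -8 + 2*x + 4*O)
sqrt(36*(-93) + a(m(4, 2), 61)) = sqrt(36*(-93) + (-8 + 2*61 + 4*(4*(4 - 1*4)))) = sqrt(-3348 + (-8 + 122 + 4*(4*(4 - 4)))) = sqrt(-3348 + (-8 + 122 + 4*(4*0))) = sqrt(-3348 + (-8 + 122 + 4*0)) = sqrt(-3348 + (-8 + 122 + 0)) = sqrt(-3348 + 114) = sqrt(-3234) = 7*I*sqrt(66)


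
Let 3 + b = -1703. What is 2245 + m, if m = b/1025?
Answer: 2299419/1025 ≈ 2243.3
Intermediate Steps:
b = -1706 (b = -3 - 1703 = -1706)
m = -1706/1025 ≈ -1.6644
2245 + m = 2245 - 1706/1025 = 2299419/1025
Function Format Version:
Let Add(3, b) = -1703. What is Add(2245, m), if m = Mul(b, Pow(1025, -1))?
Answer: Rational(2299419, 1025) ≈ 2243.3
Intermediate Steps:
b = -1706 (b = Add(-3, -1703) = -1706)
m = Rational(-1706, 1025) (m = Mul(-1706, Pow(1025, -1)) = Mul(-1706, Rational(1, 1025)) = Rational(-1706, 1025) ≈ -1.6644)
Add(2245, m) = Add(2245, Rational(-1706, 1025)) = Rational(2299419, 1025)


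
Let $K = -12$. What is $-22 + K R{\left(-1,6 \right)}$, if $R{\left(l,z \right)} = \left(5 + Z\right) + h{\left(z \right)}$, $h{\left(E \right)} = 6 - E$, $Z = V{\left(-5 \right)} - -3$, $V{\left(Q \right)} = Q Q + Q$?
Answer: $-358$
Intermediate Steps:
$V{\left(Q \right)} = Q + Q^{2}$ ($V{\left(Q \right)} = Q^{2} + Q = Q + Q^{2}$)
$Z = 23$ ($Z = - 5 \left(1 - 5\right) - -3 = \left(-5\right) \left(-4\right) + 3 = 20 + 3 = 23$)
$R{\left(l,z \right)} = 34 - z$ ($R{\left(l,z \right)} = \left(5 + 23\right) - \left(-6 + z\right) = 28 - \left(-6 + z\right) = 34 - z$)
$-22 + K R{\left(-1,6 \right)} = -22 - 12 \left(34 - 6\right) = -22 - 336 = -358$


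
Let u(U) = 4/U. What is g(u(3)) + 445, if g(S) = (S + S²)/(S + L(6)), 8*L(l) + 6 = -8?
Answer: 6563/15 ≈ 437.53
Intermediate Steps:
L(l) = -7/4 (L(l) = -¾ + (⅛)*(-8) = -¾ - 1 = -7/4)
g(S) = (S + S²)/(-7/4 + S) (g(S) = (S + S²)/(S - 7/4) = (S + S²)/(-7/4 + S))
g(u(3)) + 445 = 4*(4/3)*(1 + 4/3)/(-7 + 4*(4/3)) + 445 = 4*(4/3)*(7/3)/(-7 + 16/3) + 445 = 4*(4/3)*(7/3)/(-5/3) + 445 = 4*(4/3)*(-⅗)*(7/3) + 445 = -112/15 + 445 = 6563/15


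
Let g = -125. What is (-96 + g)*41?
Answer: -9061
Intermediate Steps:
(-96 + g)*41 = (-96 - 125)*41 = -221*41 = -9061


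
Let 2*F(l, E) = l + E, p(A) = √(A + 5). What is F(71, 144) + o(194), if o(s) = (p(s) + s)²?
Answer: 75885/2 + 388*√199 ≈ 43416.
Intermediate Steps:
p(A) = √(5 + A)
F(l, E) = E/2 + l/2 (F(l, E) = (l + E)/2 = (E + l)/2 = E/2 + l/2)
o(s) = (s + √(5 + s))² (o(s) = (√(5 + s) + s)² = (s + √(5 + s))²)
F(71, 144) + o(194) = ((½)*144 + (½)*71) + (194 + √(5 + 194))² = (72 + 71/2) + (194 + √199)² = 215/2 + (194 + √199)²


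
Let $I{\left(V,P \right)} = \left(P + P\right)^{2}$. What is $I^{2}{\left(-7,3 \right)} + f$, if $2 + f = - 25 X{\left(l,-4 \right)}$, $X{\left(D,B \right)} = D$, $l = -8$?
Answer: $1494$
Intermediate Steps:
$I{\left(V,P \right)} = 4 P^{2}$ ($I{\left(V,P \right)} = \left(2 P\right)^{2} = 4 P^{2}$)
$f = 198$ ($f = -2 - -200 = -2 + 200 = 198$)
$I^{2}{\left(-7,3 \right)} + f = \left(4 \cdot 3^{2}\right)^{2} + 198 = \left(4 \cdot 9\right)^{2} + 198 = 36^{2} + 198 = 1296 + 198 = 1494$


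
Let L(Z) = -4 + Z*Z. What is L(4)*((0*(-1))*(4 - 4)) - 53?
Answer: -53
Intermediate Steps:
L(Z) = -4 + Z²
L(4)*((0*(-1))*(4 - 4)) - 53 = (-4 + 4²)*((0*(-1))*(4 - 4)) - 53 = (-4 + 16)*(0*0) - 53 = 12*0 - 53 = 0 - 53 = -53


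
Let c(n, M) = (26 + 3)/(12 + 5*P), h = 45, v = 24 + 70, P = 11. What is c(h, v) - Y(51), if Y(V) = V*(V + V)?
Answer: -348505/67 ≈ -5201.6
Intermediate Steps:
Y(V) = 2*V² (Y(V) = V*(2*V) = 2*V²)
v = 94
c(n, M) = 29/67 (c(n, M) = (26 + 3)/(12 + 5*11) = 29/(12 + 55) = 29/67)
c(h, v) - Y(51) = 29/67 - 2*51² = 29/67 - 2*2601 = 29/67 - 1*5202 = 29/67 - 5202 = -348505/67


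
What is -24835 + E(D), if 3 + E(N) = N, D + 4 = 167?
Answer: -24675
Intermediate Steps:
D = 163 (D = -4 + 167 = 163)
E(N) = -3 + N
-24835 + E(D) = -24835 + (-3 + 163) = -24835 + 160 = -24675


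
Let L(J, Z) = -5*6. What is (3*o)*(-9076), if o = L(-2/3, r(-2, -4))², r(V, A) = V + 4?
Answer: -24505200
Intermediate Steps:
r(V, A) = 4 + V
L(J, Z) = -30
o = 900 (o = (-30)² = 900)
(3*o)*(-9076) = (3*900)*(-9076) = 2700*(-9076) = -24505200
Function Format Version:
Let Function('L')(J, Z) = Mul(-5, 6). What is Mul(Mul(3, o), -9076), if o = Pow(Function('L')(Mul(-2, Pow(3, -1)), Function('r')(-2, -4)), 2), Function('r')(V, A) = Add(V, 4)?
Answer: -24505200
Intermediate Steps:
Function('r')(V, A) = Add(4, V)
Function('L')(J, Z) = -30
o = 900 (o = Pow(-30, 2) = 900)
Mul(Mul(3, o), -9076) = Mul(Mul(3, 900), -9076) = Mul(2700, -9076) = -24505200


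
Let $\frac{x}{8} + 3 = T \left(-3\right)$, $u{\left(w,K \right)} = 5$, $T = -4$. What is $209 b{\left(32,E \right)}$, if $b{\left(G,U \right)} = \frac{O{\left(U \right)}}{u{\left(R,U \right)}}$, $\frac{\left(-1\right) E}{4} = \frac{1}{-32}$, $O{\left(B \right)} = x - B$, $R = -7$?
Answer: $\frac{24035}{8} \approx 3004.4$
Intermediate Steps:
$x = 72$ ($x = -24 + 8 \left(\left(-4\right) \left(-3\right)\right) = -24 + 8 \cdot 12 = -24 + 96 = 72$)
$O{\left(B \right)} = 72 - B$
$E = \frac{1}{8}$ ($E = - \frac{4}{-32} = \left(-4\right) \left(- \frac{1}{32}\right) = \frac{1}{8} \approx 0.125$)
$b{\left(G,U \right)} = \frac{72}{5} - \frac{U}{5}$ ($b{\left(G,U \right)} = \frac{72 - U}{5} = \left(72 - U\right) \frac{1}{5} = \frac{72}{5} - \frac{U}{5}$)
$209 b{\left(32,E \right)} = 209 \left(\frac{72}{5} - \frac{1}{40}\right) = 209 \cdot \frac{115}{8} = \frac{24035}{8}$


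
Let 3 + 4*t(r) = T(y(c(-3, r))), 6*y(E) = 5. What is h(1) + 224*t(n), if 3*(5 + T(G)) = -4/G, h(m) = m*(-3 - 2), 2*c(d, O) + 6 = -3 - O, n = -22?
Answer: -2713/5 ≈ -542.60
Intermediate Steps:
c(d, O) = -9/2 - O/2 (c(d, O) = -3 + (-3 - O)/2 = -3 + (-3/2 - O/2) = -9/2 - O/2)
y(E) = ⅚ (y(E) = (⅙)*5 = ⅚)
h(m) = -5*m (h(m) = m*(-5) = -5*m)
T(G) = -5 - 4/(3*G) (T(G) = -5 + (-4/G)/3 = -5 - 4/(3*G))
t(r) = -12/5 (t(r) = -¾ + (-5 - 4/(3*⅚))/4 = -¾ + (-5 - 4/3*6/5)/4 = -¾ + (-5 - 8/5)/4 = -¾ + (¼)*(-33/5) = -¾ - 33/20 = -12/5)
h(1) + 224*t(n) = -5*1 + 224*(-12/5) = -5 - 2688/5 = -2713/5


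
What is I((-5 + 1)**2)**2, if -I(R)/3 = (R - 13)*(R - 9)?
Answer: 3969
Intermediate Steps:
I(R) = -3*(-13 + R)*(-9 + R) (I(R) = -3*(R - 13)*(R - 9) = -3*(-13 + R)*(-9 + R))
I((-5 + 1)**2)**2 = (-351 - 3*(-5 + 1)**4 + 66*(-5 + 1)**2)**2 = (-351 - 3*((-4)**2)**2 + 66*(-4)**2)**2 = (-351 - 3*16**2 + 66*16)**2 = (-351 - 3*256 + 1056)**2 = (-351 - 768 + 1056)**2 = (-63)**2 = 3969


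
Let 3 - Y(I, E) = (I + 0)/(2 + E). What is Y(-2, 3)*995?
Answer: 3383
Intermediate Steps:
Y(I, E) = 3 - I/(2 + E) (Y(I, E) = 3 - (I + 0)/(2 + E) = 3 - I/(2 + E))
Y(-2, 3)*995 = ((6 - 1*(-2) + 3*3)/(2 + 3))*995 = ((6 + 2 + 9)/5)*995 = ((1/5)*17)*995 = (17/5)*995 = 3383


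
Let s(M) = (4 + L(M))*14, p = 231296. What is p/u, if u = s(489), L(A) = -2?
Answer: 57824/7 ≈ 8260.6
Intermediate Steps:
s(M) = 28 (s(M) = (4 - 2)*14 = 2*14 = 28)
u = 28
p/u = 231296/28 = 231296*(1/28) = 57824/7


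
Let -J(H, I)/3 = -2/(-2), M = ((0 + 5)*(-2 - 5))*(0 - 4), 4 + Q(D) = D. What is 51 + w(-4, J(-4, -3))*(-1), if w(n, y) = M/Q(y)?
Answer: 71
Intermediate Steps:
Q(D) = -4 + D
M = 140 (M = (5*(-7))*(-4) = -35*(-4) = 140)
J(H, I) = -3 (J(H, I) = -(-6)/(-2) = -(-6)*(-1)/2 = -3*1 = -3)
w(n, y) = 140/(-4 + y)
51 + w(-4, J(-4, -3))*(-1) = 51 + (140/(-4 - 3))*(-1) = 51 + (140/(-7))*(-1) = 51 + (140*(-⅐))*(-1) = 51 - 20*(-1) = 51 + 20 = 71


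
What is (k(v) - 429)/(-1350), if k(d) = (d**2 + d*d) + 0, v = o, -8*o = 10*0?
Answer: 143/450 ≈ 0.31778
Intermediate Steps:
o = 0 (o = -5*0/4 = -1/8*0 = 0)
v = 0
k(d) = 2*d**2 (k(d) = (d**2 + d**2) + 0 = 2*d**2 + 0 = 2*d**2)
(k(v) - 429)/(-1350) = (2*0**2 - 429)/(-1350) = -(2*0 - 429)/1350 = -(0 - 429)/1350 = -1/1350*(-429) = 143/450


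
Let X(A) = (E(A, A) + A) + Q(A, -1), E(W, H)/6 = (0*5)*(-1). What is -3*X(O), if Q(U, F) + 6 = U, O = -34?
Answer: 222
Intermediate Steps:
Q(U, F) = -6 + U
E(W, H) = 0 (E(W, H) = 6*((0*5)*(-1)) = 6*(0*(-1)) = 6*0 = 0)
X(A) = -6 + 2*A (X(A) = (0 + A) + (-6 + A) = A + (-6 + A) = -6 + 2*A)
-3*X(O) = -3*(-6 + 2*(-34)) = -3*(-6 - 68) = -3*(-74) = 222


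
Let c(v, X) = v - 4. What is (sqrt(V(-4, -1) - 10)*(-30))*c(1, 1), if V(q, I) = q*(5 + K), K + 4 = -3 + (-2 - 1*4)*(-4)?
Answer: 630*I*sqrt(2) ≈ 890.95*I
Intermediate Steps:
c(v, X) = -4 + v
K = 17 (K = -4 + (-3 + (-2 - 1*4)*(-4)) = -4 + (-3 + (-2 - 4)*(-4)) = -4 + (-3 - 6*(-4)) = -4 + (-3 + 24) = -4 + 21 = 17)
V(q, I) = 22*q (V(q, I) = q*(5 + 17) = q*22 = 22*q)
(sqrt(V(-4, -1) - 10)*(-30))*c(1, 1) = (sqrt(22*(-4) - 10)*(-30))*(-4 + 1) = (sqrt(-88 - 10)*(-30))*(-3) = (sqrt(-98)*(-30))*(-3) = ((7*I*sqrt(2))*(-30))*(-3) = -210*I*sqrt(2)*(-3) = 630*I*sqrt(2)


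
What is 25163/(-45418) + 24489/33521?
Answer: 268752479/1522456778 ≈ 0.17653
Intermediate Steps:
25163/(-45418) + 24489/33521 = 25163*(-1/45418) + 24489*(1/33521) = -25163/45418 + 24489/33521 = 268752479/1522456778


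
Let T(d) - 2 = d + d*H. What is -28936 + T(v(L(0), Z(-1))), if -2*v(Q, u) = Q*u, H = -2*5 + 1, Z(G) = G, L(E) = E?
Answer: -28934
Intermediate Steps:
H = -9 (H = -10 + 1 = -9)
v(Q, u) = -Q*u/2
T(d) = 2 - 8*d (T(d) = 2 + (d + d*(-9)) = 2 + (d - 9*d) = 2 - 8*d)
-28936 + T(v(L(0), Z(-1))) = -28936 + (2 - (-4)*0*(-1)) = -28936 + (2 - 8*0) = -28936 + (2 + 0) = -28936 + 2 = -28934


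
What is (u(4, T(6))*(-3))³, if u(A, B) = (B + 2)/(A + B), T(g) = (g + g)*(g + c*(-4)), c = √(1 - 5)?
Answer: -172257190245/6581255624 + 836122419*I/822656953 ≈ -26.174 + 1.0164*I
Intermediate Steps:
c = 2*I (c = √(-4) = 2*I ≈ 2.0*I)
T(g) = 2*g*(g - 8*I) (T(g) = (g + g)*(g + (2*I)*(-4)) = (2*g)*(g - 8*I) = 2*g*(g - 8*I))
u(A, B) = (2 + B)/(A + B)
(u(4, T(6))*(-3))³ = (((2 + 2*6*(6 - 8*I))/(4 + 2*6*(6 - 8*I)))*(-3))³ = (((2 + (72 - 96*I))/(4 + (72 - 96*I)))*(-3))³ = (((74 - 96*I)/(76 - 96*I))*(-3))³ = ((((76 + 96*I)/14992)*(74 - 96*I))*(-3))³ = (((74 - 96*I)*(76 + 96*I)/14992)*(-3))³ = (-3*(74 - 96*I)*(76 + 96*I)/14992)³ = -27*(74 - 96*I)³*(76 + 96*I)³/3369602879488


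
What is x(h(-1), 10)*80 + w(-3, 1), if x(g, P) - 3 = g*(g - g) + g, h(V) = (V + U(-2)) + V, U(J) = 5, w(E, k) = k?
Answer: 481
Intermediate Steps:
h(V) = 5 + 2*V (h(V) = (V + 5) + V = (5 + V) + V = 5 + 2*V)
x(g, P) = 3 + g (x(g, P) = 3 + (g*(g - g) + g) = 3 + (g*0 + g) = 3 + (0 + g) = 3 + g)
x(h(-1), 10)*80 + w(-3, 1) = (3 + (5 + 2*(-1)))*80 + 1 = (3 + (5 - 2))*80 + 1 = (3 + 3)*80 + 1 = 6*80 + 1 = 480 + 1 = 481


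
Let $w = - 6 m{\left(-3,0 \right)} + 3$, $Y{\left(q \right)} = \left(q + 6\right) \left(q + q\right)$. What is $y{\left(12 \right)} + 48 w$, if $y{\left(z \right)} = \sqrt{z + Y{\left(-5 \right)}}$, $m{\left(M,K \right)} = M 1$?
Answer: $1008 + \sqrt{2} \approx 1009.4$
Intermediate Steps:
$m{\left(M,K \right)} = M$
$Y{\left(q \right)} = 2 q \left(6 + q\right)$ ($Y{\left(q \right)} = \left(6 + q\right) 2 q = 2 q \left(6 + q\right)$)
$y{\left(z \right)} = \sqrt{-10 + z}$ ($y{\left(z \right)} = \sqrt{z + 2 \left(-5\right) \left(6 - 5\right)} = \sqrt{z + 2 \left(-5\right) 1} = \sqrt{z - 10} = \sqrt{-10 + z}$)
$w = 21$ ($w = \left(-6\right) \left(-3\right) + 3 = 18 + 3 = 21$)
$y{\left(12 \right)} + 48 w = \sqrt{-10 + 12} + 48 \cdot 21 = \sqrt{2} + 1008 = 1008 + \sqrt{2}$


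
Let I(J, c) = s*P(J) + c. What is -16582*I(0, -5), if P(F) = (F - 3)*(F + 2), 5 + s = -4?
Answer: -812518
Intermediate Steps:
s = -9 (s = -5 - 4 = -9)
P(F) = (-3 + F)*(2 + F)
I(J, c) = 54 + c - 9*J² + 9*J (I(J, c) = -9*(-6 + J² - J) + c = (54 - 9*J² + 9*J) + c = 54 + c - 9*J² + 9*J)
-16582*I(0, -5) = -16582*(54 - 5 - 9*0² + 9*0) = -16582*(54 - 5 - 9*0 + 0) = -16582*(54 - 5 + 0 + 0) = -16582*49 = -812518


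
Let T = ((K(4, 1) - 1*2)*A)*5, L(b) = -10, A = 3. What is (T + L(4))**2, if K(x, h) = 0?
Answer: 1600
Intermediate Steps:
T = -30 (T = ((0 - 1*2)*3)*5 = ((0 - 2)*3)*5 = -2*3*5 = -6*5 = -30)
(T + L(4))**2 = (-30 - 10)**2 = (-40)**2 = 1600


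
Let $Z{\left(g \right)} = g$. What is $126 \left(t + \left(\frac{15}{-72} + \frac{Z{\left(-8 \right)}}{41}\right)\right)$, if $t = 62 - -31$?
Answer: $\frac{1913415}{164} \approx 11667.0$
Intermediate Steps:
$t = 93$ ($t = 62 + 31 = 93$)
$126 \left(t + \left(\frac{15}{-72} + \frac{Z{\left(-8 \right)}}{41}\right)\right) = 126 \left(93 + \left(\frac{15}{-72} - \frac{8}{41}\right)\right) = 126 \left(93 + \left(15 \left(- \frac{1}{72}\right) - \frac{8}{41}\right)\right) = 126 \left(93 - \frac{397}{984}\right) = 126 \cdot \frac{91115}{984} = \frac{1913415}{164}$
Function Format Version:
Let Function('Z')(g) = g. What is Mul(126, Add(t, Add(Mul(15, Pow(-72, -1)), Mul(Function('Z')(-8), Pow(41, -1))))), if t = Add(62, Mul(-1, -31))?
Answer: Rational(1913415, 164) ≈ 11667.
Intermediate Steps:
t = 93 (t = Add(62, 31) = 93)
Mul(126, Add(t, Add(Mul(15, Pow(-72, -1)), Mul(Function('Z')(-8), Pow(41, -1))))) = Mul(126, Add(93, Add(Mul(15, Pow(-72, -1)), Mul(-8, Pow(41, -1))))) = Mul(126, Add(93, Add(Mul(15, Rational(-1, 72)), Mul(-8, Rational(1, 41))))) = Mul(126, Add(93, Add(Rational(-5, 24), Rational(-8, 41)))) = Mul(126, Add(93, Rational(-397, 984))) = Mul(126, Rational(91115, 984)) = Rational(1913415, 164)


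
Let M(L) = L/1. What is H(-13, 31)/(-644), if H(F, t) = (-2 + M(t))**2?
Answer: -841/644 ≈ -1.3059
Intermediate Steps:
M(L) = L (M(L) = L*1 = L)
H(F, t) = (-2 + t)**2
H(-13, 31)/(-644) = (-2 + 31)**2/(-644) = 29**2*(-1/644) = 841*(-1/644) = -841/644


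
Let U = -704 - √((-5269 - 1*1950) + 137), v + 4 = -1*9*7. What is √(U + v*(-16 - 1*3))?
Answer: √(569 - I*√7082) ≈ 23.918 - 1.7592*I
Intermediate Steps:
v = -67 (v = -4 - 1*9*7 = -4 - 9*7 = -4 - 63 = -67)
U = -704 - I*√7082 (U = -704 - √((-5269 - 1950) + 137) = -704 - √(-7219 + 137) = -704 - √(-7082) = -704 - I*√7082 ≈ -704.0 - 84.155*I)
√(U + v*(-16 - 1*3)) = √((-704 - I*√7082) - 67*(-16 - 1*3)) = √((-704 - I*√7082) - 67*(-16 - 3)) = √((-704 - I*√7082) - 67*(-19)) = √((-704 - I*√7082) + 1273) = √(569 - I*√7082)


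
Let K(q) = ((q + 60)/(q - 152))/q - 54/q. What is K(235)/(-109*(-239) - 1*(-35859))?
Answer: -4187/1207554550 ≈ -3.4673e-6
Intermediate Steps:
K(q) = -54/q + (60 + q)/(q*(-152 + q)) (K(q) = ((60 + q)/(-152 + q))/q - 54/q = (60 + q)/(q*(-152 + q)) - 54/q = -54/q + (60 + q)/(q*(-152 + q)))
K(235)/(-109*(-239) - 1*(-35859)) = (53*(156 - 1*235)/(235*(-152 + 235)))/(-109*(-239) - 1*(-35859)) = (53*(1/235)*(156 - 235)/83)/(26051 + 35859) = (53*(1/235)*(1/83)*(-79))/61910 = -4187/19505*1/61910 = -4187/1207554550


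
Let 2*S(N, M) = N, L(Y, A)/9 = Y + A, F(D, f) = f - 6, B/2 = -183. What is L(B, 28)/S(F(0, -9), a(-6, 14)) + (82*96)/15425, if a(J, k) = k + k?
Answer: 6264252/15425 ≈ 406.11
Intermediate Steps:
B = -366 (B = 2*(-183) = -366)
F(D, f) = -6 + f
L(Y, A) = 9*A + 9*Y (L(Y, A) = 9*(Y + A) = 9*(A + Y) = 9*A + 9*Y)
a(J, k) = 2*k
S(N, M) = N/2
L(B, 28)/S(F(0, -9), a(-6, 14)) + (82*96)/15425 = (9*28 + 9*(-366))/(((-6 - 9)/2)) + (82*96)/15425 = (252 - 3294)/(((½)*(-15))) + 7872*(1/15425) = -3042/(-15/2) + 7872/15425 = -3042*(-2/15) + 7872/15425 = 2028/5 + 7872/15425 = 6264252/15425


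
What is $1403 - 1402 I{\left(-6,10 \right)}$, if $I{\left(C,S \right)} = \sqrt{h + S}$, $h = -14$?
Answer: $1403 - 2804 i \approx 1403.0 - 2804.0 i$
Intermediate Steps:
$I{\left(C,S \right)} = \sqrt{-14 + S}$
$1403 - 1402 I{\left(-6,10 \right)} = 1403 - 1402 \sqrt{-14 + 10} = 1403 - 1402 \sqrt{-4} = 1403 - 1402 \cdot 2 i = 1403 - 2804 i$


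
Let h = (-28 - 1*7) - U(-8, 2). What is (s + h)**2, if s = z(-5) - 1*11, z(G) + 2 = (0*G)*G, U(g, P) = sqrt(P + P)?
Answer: 2500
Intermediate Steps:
U(g, P) = sqrt(2)*sqrt(P) (U(g, P) = sqrt(2*P) = sqrt(2)*sqrt(P))
z(G) = -2 (z(G) = -2 + (0*G)*G = -2 + 0*G = -2 + 0 = -2)
s = -13 (s = -2 - 1*11 = -2 - 11 = -13)
h = -37 (h = (-28 - 1*7) - sqrt(2)*sqrt(2) = (-28 - 7) - 1*2 = -35 - 2 = -37)
(s + h)**2 = (-13 - 37)**2 = (-50)**2 = 2500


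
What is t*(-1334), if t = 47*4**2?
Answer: -1003168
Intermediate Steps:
t = 752 (t = 47*16 = 752)
t*(-1334) = 752*(-1334) = -1003168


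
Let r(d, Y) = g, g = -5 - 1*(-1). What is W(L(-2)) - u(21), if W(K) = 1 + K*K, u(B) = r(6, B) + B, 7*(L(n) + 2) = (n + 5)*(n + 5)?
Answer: -759/49 ≈ -15.490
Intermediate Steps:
L(n) = -2 + (5 + n)²/7 (L(n) = -2 + ((n + 5)*(n + 5))/7 = -2 + ((5 + n)*(5 + n))/7 = -2 + (5 + n)²/7)
g = -4 (g = -5 + 1 = -4)
r(d, Y) = -4
u(B) = -4 + B
W(K) = 1 + K²
W(L(-2)) - u(21) = (1 + (-2 + (5 - 2)²/7)²) - (-4 + 21) = (1 + (-2 + (⅐)*3²)²) - 1*17 = (1 + (-2 + (⅐)*9)²) - 17 = (1 + (-2 + 9/7)²) - 17 = (1 + (-5/7)²) - 17 = (1 + 25/49) - 17 = 74/49 - 17 = -759/49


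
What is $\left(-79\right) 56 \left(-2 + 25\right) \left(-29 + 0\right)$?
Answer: $2950808$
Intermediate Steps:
$\left(-79\right) 56 \left(-2 + 25\right) \left(-29 + 0\right) = - 4424 \cdot 23 \left(-29\right) = \left(-4424\right) \left(-667\right) = 2950808$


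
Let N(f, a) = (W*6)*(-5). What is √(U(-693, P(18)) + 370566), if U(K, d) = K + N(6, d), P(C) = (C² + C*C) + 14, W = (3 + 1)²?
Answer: √369393 ≈ 607.78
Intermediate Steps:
W = 16 (W = 4² = 16)
P(C) = 14 + 2*C² (P(C) = (C² + C²) + 14 = 2*C² + 14 = 14 + 2*C²)
N(f, a) = -480 (N(f, a) = (16*6)*(-5) = 96*(-5) = -480)
U(K, d) = -480 + K (U(K, d) = K - 480 = -480 + K)
√(U(-693, P(18)) + 370566) = √((-480 - 693) + 370566) = √(-1173 + 370566) = √369393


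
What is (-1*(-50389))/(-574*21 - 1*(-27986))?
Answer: 50389/15932 ≈ 3.1628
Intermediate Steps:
(-1*(-50389))/(-574*21 - 1*(-27986)) = 50389/(-12054 + 27986) = 50389/15932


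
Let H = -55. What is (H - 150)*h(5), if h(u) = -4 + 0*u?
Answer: 820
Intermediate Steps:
h(u) = -4 (h(u) = -4 + 0 = -4)
(H - 150)*h(5) = (-55 - 150)*(-4) = -205*(-4) = 820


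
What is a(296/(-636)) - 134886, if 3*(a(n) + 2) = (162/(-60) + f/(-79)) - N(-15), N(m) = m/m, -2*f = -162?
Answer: -319688293/2370 ≈ -1.3489e+5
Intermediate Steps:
f = 81 (f = -1/2*(-162) = 81)
N(m) = 1
a(n) = -8473/2370 (a(n) = -2 + ((162/(-60) + 81/(-79)) - 1*1)/3 = -2 + ((162*(-1/60) + 81*(-1/79)) - 1)/3 = -2 + ((-27/10 - 81/79) - 1)/3 = -2 + (-2943/790 - 1)/3 = -2 + (1/3)*(-3733/790) = -2 - 3733/2370 = -8473/2370)
a(296/(-636)) - 134886 = -8473/2370 - 134886 = -319688293/2370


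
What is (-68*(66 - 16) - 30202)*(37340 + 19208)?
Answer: -1900125896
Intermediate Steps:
(-68*(66 - 16) - 30202)*(37340 + 19208) = (-68*50 - 30202)*56548 = (-3400 - 30202)*56548 = -33602*56548 = -1900125896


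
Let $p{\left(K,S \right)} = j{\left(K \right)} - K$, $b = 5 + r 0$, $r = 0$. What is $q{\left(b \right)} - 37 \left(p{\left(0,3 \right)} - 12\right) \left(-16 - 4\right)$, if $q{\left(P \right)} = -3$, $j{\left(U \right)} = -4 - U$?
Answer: $-11843$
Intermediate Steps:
$b = 5$ ($b = 5 + 0 \cdot 0 = 5 + 0 = 5$)
$p{\left(K,S \right)} = -4 - 2 K$ ($p{\left(K,S \right)} = \left(-4 - K\right) - K = -4 - 2 K$)
$q{\left(b \right)} - 37 \left(p{\left(0,3 \right)} - 12\right) \left(-16 - 4\right) = -3 - 37 \left(\left(-4 - 0\right) - 12\right) \left(-16 - 4\right) = -3 - 37 \left(\left(-4 + 0\right) - 12\right) \left(-20\right) = -3 - 37 \left(-4 - 12\right) \left(-20\right) = -3 - 37 \left(\left(-16\right) \left(-20\right)\right) = -3 - 11840 = -11843$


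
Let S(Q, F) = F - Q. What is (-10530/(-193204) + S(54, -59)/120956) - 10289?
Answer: -5464642552257/531117796 ≈ -10289.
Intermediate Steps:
(-10530/(-193204) + S(54, -59)/120956) - 10289 = (-10530/(-193204) + (-59 - 1*54)/120956) - 10289 = (-10530*(-1/193204) + (-59 - 54)*(1/120956)) - 10289 = (5265/96602 - 113*1/120956) - 10289 = (5265/96602 - 113/120956) - 10289 = 28450787/531117796 - 10289 = -5464642552257/531117796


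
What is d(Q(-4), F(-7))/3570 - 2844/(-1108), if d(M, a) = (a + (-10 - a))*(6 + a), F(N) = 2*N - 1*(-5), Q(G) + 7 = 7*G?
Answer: 84886/32963 ≈ 2.5752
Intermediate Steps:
Q(G) = -7 + 7*G
F(N) = 5 + 2*N (F(N) = 2*N + 5 = 5 + 2*N)
d(M, a) = -60 - 10*a (d(M, a) = -10*(6 + a) = -60 - 10*a)
d(Q(-4), F(-7))/3570 - 2844/(-1108) = (-60 - 10*(5 + 2*(-7)))/3570 - 2844/(-1108) = (-60 - 10*(5 - 14))*(1/3570) - 2844*(-1/1108) = (-60 - 10*(-9))*(1/3570) + 711/277 = (-60 + 90)*(1/3570) + 711/277 = 30*(1/3570) + 711/277 = 1/119 + 711/277 = 84886/32963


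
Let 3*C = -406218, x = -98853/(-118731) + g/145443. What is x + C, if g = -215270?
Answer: -779427420963563/5756197611 ≈ -1.3541e+5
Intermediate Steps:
x = -3727248497/5756197611 (x = -98853/(-118731) - 215270/145443 = -98853*(-1/118731) - 215270*1/145443 = 32951/39577 - 215270/145443 = -3727248497/5756197611 ≈ -0.64752)
C = -135406 (C = (1/3)*(-406218) = -135406)
x + C = -3727248497/5756197611 - 135406 = -779427420963563/5756197611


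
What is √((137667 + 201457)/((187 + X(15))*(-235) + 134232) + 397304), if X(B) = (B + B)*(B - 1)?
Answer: 2*√7029438881941/8413 ≈ 630.29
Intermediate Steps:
X(B) = 2*B*(-1 + B) (X(B) = (2*B)*(-1 + B) = 2*B*(-1 + B))
√((137667 + 201457)/((187 + X(15))*(-235) + 134232) + 397304) = √((137667 + 201457)/((187 + 2*15*(-1 + 15))*(-235) + 134232) + 397304) = √(339124/((187 + 2*15*14)*(-235) + 134232) + 397304) = √(339124/((187 + 420)*(-235) + 134232) + 397304) = √(339124/(607*(-235) + 134232) + 397304) = √(339124/(-142645 + 134232) + 397304) = √(339124/(-8413) + 397304) = √(339124*(-1/8413) + 397304) = √(-339124/8413 + 397304) = √(3342179428/8413) = 2*√7029438881941/8413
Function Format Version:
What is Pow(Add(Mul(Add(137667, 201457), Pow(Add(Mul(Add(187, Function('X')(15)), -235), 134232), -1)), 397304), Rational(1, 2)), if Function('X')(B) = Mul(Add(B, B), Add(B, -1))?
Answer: Mul(Rational(2, 8413), Pow(7029438881941, Rational(1, 2))) ≈ 630.29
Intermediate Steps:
Function('X')(B) = Mul(2, B, Add(-1, B)) (Function('X')(B) = Mul(Mul(2, B), Add(-1, B)) = Mul(2, B, Add(-1, B)))
Pow(Add(Mul(Add(137667, 201457), Pow(Add(Mul(Add(187, Function('X')(15)), -235), 134232), -1)), 397304), Rational(1, 2)) = Pow(Add(Mul(Add(137667, 201457), Pow(Add(Mul(Add(187, Mul(2, 15, Add(-1, 15))), -235), 134232), -1)), 397304), Rational(1, 2)) = Pow(Add(Mul(339124, Pow(Add(Mul(Add(187, Mul(2, 15, 14)), -235), 134232), -1)), 397304), Rational(1, 2)) = Pow(Add(Mul(339124, Pow(Add(Mul(Add(187, 420), -235), 134232), -1)), 397304), Rational(1, 2)) = Pow(Add(Mul(339124, Pow(Add(Mul(607, -235), 134232), -1)), 397304), Rational(1, 2)) = Pow(Add(Mul(339124, Pow(Add(-142645, 134232), -1)), 397304), Rational(1, 2)) = Pow(Add(Mul(339124, Pow(-8413, -1)), 397304), Rational(1, 2)) = Pow(Add(Mul(339124, Rational(-1, 8413)), 397304), Rational(1, 2)) = Pow(Add(Rational(-339124, 8413), 397304), Rational(1, 2)) = Pow(Rational(3342179428, 8413), Rational(1, 2)) = Mul(Rational(2, 8413), Pow(7029438881941, Rational(1, 2)))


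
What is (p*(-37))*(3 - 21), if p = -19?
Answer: -12654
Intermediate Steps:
(p*(-37))*(3 - 21) = (-19*(-37))*(3 - 21) = 703*(-18) = -12654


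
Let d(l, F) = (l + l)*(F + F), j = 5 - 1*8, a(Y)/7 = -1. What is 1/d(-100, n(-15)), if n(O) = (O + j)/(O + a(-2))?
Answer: -11/3600 ≈ -0.0030556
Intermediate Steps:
a(Y) = -7 (a(Y) = 7*(-1) = -7)
j = -3 (j = 5 - 8 = -3)
n(O) = (-3 + O)/(-7 + O) (n(O) = (O - 3)/(O - 7) = (-3 + O)/(-7 + O))
d(l, F) = 4*F*l (d(l, F) = (2*l)*(2*F) = 4*F*l)
1/d(-100, n(-15)) = 1/(4*((-3 - 15)/(-7 - 15))*(-100)) = 1/(4*(-18/(-22))*(-100)) = 1/(4*(-1/22*(-18))*(-100)) = 1/(4*(9/11)*(-100)) = 1/(-3600/11) = -11/3600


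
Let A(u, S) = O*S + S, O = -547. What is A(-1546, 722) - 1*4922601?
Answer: -5316813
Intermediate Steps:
A(u, S) = -546*S (A(u, S) = -547*S + S = -546*S)
A(-1546, 722) - 1*4922601 = -546*722 - 1*4922601 = -394212 - 4922601 = -5316813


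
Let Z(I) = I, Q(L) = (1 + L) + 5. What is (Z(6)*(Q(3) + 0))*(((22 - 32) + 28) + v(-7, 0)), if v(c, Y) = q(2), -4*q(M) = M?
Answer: 945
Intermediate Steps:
q(M) = -M/4
v(c, Y) = -½ (v(c, Y) = -¼*2 = -½)
Q(L) = 6 + L
(Z(6)*(Q(3) + 0))*(((22 - 32) + 28) + v(-7, 0)) = (6*((6 + 3) + 0))*(((22 - 32) + 28) - ½) = (6*(9 + 0))*((-10 + 28) - ½) = (6*9)*(18 - ½) = 54*(35/2) = 945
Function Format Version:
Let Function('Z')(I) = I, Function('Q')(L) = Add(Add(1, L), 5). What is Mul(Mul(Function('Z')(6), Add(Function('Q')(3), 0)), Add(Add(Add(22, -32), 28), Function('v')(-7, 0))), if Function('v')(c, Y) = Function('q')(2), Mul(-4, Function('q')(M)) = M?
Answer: 945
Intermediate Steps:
Function('q')(M) = Mul(Rational(-1, 4), M)
Function('v')(c, Y) = Rational(-1, 2) (Function('v')(c, Y) = Mul(Rational(-1, 4), 2) = Rational(-1, 2))
Function('Q')(L) = Add(6, L)
Mul(Mul(Function('Z')(6), Add(Function('Q')(3), 0)), Add(Add(Add(22, -32), 28), Function('v')(-7, 0))) = Mul(Mul(6, Add(Add(6, 3), 0)), Add(Add(Add(22, -32), 28), Rational(-1, 2))) = Mul(Mul(6, Add(9, 0)), Add(Add(-10, 28), Rational(-1, 2))) = Mul(Mul(6, 9), Add(18, Rational(-1, 2))) = Mul(54, Rational(35, 2)) = 945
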